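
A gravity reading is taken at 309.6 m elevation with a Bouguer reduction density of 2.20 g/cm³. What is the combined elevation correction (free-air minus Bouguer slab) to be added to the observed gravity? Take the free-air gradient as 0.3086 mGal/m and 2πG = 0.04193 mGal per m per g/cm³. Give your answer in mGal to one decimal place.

67.0

Combined gradient = 0.3086 − 0.04193 × 2.20 = 0.2163540 mGal/m
Combined elevation correction = 0.2163540 × 309.6 = 67.0 mGal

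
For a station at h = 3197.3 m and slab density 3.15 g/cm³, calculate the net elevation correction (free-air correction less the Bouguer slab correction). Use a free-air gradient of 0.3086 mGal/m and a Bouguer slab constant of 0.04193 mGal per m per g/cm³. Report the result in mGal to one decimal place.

564.4

Combined gradient = 0.3086 − 0.04193 × 3.15 = 0.1765205 mGal/m
Combined elevation correction = 0.1765205 × 3197.3 = 564.4 mGal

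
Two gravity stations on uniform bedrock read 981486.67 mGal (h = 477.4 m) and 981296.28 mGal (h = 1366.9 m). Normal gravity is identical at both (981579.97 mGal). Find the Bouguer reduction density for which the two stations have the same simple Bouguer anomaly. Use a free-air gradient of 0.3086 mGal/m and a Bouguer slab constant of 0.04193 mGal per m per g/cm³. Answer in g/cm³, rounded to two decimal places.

2.26

Δg_obs = 981296.28 − 981486.67 = -190.39 mGal over Δh = 1366.9 − 477.4 = 889.5 m
Equal Bouguer anomalies ⇒ Δg_obs + (0.3086 − 0.04193ρ)·Δh = 0
0.3086 − 0.04193ρ = −Δg_obs/Δh = 0.21404
ρ = (0.3086 − 0.21404) / 0.04193 = 2.26 g/cm³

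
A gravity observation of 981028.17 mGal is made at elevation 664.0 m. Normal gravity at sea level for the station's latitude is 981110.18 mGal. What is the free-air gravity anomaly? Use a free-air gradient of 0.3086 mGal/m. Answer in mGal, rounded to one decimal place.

122.9

Free-air correction = 0.3086 × 664.0 = 204.91 mGal
Free-air anomaly = 981028.17 − 981110.18 + (204.91) = 122.90 mGal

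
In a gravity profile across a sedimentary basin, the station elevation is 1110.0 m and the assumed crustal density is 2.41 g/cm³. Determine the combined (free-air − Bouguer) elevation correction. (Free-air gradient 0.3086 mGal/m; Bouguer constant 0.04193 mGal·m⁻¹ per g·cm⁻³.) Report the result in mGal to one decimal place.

Combined gradient = 0.3086 − 0.04193 × 2.41 = 0.2075487 mGal/m
Combined elevation correction = 0.2075487 × 1110.0 = 230.4 mGal

230.4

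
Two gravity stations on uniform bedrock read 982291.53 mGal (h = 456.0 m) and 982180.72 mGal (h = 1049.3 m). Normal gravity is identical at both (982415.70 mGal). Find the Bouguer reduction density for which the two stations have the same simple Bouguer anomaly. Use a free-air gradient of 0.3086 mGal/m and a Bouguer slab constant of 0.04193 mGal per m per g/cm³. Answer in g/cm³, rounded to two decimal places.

Δg_obs = 982180.72 − 982291.53 = -110.81 mGal over Δh = 1049.3 − 456.0 = 593.3 m
Equal Bouguer anomalies ⇒ Δg_obs + (0.3086 − 0.04193ρ)·Δh = 0
0.3086 − 0.04193ρ = −Δg_obs/Δh = 0.18677
ρ = (0.3086 − 0.18677) / 0.04193 = 2.91 g/cm³

2.91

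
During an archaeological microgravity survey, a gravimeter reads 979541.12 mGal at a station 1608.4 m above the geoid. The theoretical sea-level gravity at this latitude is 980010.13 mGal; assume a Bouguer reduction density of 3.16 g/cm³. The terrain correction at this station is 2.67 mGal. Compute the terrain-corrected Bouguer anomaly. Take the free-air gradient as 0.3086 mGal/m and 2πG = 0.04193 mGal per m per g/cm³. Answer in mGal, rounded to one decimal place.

Free-air correction = 0.3086 × 1608.4 = 496.35 mGal
Free-air anomaly = 979541.12 − 980010.13 + (496.35) = 27.34 mGal
Bouguer slab correction = 0.04193 × 3.16 × 1608.4 = 213.11 mGal
Simple Bouguer anomaly = 27.34 − (213.11) = -185.77 mGal
Complete Bouguer anomaly = -185.77 + 2.67 = -183.10 mGal

-183.1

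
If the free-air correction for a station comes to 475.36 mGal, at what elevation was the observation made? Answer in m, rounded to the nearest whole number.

h = 475.36 / 0.3086 = 1540.38 m

1540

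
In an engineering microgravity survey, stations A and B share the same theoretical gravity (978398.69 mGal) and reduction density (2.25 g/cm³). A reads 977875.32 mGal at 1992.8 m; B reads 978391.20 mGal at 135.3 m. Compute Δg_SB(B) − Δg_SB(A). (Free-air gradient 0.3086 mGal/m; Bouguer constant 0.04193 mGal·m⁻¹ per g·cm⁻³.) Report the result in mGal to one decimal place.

117.9

Δg_SB(A) = 977875.32 − 978398.69 + 0.3086×1992.8 − 0.04193×2.25×1992.8 = -96.40 mGal
Δg_SB(B) = 978391.20 − 978398.69 + 0.3086×135.3 − 0.04193×2.25×135.3 = 21.50 mGal
Difference = 21.50 − (-96.40) = 117.90 mGal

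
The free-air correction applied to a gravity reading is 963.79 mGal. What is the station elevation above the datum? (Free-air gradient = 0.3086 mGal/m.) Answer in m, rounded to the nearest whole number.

3123

h = 963.79 / 0.3086 = 3123.10 m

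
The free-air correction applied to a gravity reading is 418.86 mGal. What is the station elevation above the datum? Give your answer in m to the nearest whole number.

1357

h = 418.86 / 0.3086 = 1357.29 m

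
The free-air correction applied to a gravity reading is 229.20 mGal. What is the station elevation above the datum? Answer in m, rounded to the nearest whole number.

h = 229.20 / 0.3086 = 742.71 m

743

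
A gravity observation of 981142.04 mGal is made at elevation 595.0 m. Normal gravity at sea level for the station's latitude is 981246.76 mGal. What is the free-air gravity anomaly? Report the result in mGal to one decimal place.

78.9

Free-air correction = 0.3086 × 595.0 = 183.62 mGal
Free-air anomaly = 981142.04 − 981246.76 + (183.62) = 78.90 mGal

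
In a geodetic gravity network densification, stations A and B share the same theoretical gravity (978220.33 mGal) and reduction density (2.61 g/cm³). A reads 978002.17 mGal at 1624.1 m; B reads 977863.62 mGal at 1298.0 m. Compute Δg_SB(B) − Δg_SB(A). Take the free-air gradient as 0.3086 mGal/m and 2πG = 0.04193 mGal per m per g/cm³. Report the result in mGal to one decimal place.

Δg_SB(A) = 978002.17 − 978220.33 + 0.3086×1624.1 − 0.04193×2.61×1624.1 = 105.30 mGal
Δg_SB(B) = 977863.62 − 978220.33 + 0.3086×1298.0 − 0.04193×2.61×1298.0 = -98.20 mGal
Difference = -98.20 − (105.30) = -203.50 mGal

-203.5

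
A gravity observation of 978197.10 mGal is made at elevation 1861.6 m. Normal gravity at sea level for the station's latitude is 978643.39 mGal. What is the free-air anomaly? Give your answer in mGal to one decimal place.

128.2

Free-air correction = 0.3086 × 1861.6 = 574.49 mGal
Free-air anomaly = 978197.10 − 978643.39 + (574.49) = 128.20 mGal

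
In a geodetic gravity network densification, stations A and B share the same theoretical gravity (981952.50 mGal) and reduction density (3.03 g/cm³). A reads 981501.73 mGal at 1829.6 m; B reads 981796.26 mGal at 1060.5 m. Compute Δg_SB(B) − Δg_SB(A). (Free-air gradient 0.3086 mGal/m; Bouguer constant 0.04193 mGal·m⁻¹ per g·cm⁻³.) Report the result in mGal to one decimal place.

Δg_SB(A) = 981501.73 − 981952.50 + 0.3086×1829.6 − 0.04193×3.03×1829.6 = -118.60 mGal
Δg_SB(B) = 981796.26 − 981952.50 + 0.3086×1060.5 − 0.04193×3.03×1060.5 = 36.30 mGal
Difference = 36.30 − (-118.60) = 154.90 mGal

154.9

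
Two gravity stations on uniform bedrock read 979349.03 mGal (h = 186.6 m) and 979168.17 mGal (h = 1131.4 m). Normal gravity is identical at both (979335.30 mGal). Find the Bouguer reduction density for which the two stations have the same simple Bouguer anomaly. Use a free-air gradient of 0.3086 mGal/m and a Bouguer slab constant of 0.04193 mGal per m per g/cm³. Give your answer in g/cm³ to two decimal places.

Δg_obs = 979168.17 − 979349.03 = -180.86 mGal over Δh = 1131.4 − 186.6 = 944.8 m
Equal Bouguer anomalies ⇒ Δg_obs + (0.3086 − 0.04193ρ)·Δh = 0
0.3086 − 0.04193ρ = −Δg_obs/Δh = 0.19143
ρ = (0.3086 − 0.19143) / 0.04193 = 2.79 g/cm³

2.79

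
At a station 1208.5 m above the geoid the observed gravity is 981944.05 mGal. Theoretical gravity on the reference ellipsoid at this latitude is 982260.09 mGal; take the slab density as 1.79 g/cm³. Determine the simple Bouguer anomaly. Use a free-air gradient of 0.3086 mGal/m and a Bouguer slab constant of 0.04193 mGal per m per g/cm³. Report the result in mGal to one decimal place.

-33.8

Free-air correction = 0.3086 × 1208.5 = 372.94 mGal
Free-air anomaly = 981944.05 − 982260.09 + (372.94) = 56.90 mGal
Bouguer slab correction = 0.04193 × 1.79 × 1208.5 = 90.70 mGal
Simple Bouguer anomaly = 56.90 − (90.70) = -33.80 mGal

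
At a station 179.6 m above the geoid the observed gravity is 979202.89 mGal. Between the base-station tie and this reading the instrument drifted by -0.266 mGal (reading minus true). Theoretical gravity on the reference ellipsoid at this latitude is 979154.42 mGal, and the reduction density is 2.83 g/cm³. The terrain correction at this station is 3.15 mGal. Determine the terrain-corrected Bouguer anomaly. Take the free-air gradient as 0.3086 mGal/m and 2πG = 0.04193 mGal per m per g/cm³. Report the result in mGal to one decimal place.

86.0

Drift-corrected reading = 979202.89 − (-0.266) = 979203.156 mGal
Free-air correction = 0.3086 × 179.6 = 55.42 mGal
Free-air anomaly = 979203.156 − 979154.42 + (55.42) = 104.156 mGal
Bouguer slab correction = 0.04193 × 2.83 × 179.6 = 21.31 mGal
Simple Bouguer anomaly = 104.156 − (21.31) = 82.846 mGal
Complete Bouguer anomaly = 82.846 + 3.15 = 85.996 mGal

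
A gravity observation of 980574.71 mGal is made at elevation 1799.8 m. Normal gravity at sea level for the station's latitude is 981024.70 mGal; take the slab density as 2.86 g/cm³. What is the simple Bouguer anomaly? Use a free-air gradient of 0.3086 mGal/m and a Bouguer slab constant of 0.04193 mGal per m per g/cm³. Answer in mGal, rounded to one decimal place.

-110.4

Free-air correction = 0.3086 × 1799.8 = 555.42 mGal
Free-air anomaly = 980574.71 − 981024.70 + (555.42) = 105.43 mGal
Bouguer slab correction = 0.04193 × 2.86 × 1799.8 = 215.83 mGal
Simple Bouguer anomaly = 105.43 − (215.83) = -110.40 mGal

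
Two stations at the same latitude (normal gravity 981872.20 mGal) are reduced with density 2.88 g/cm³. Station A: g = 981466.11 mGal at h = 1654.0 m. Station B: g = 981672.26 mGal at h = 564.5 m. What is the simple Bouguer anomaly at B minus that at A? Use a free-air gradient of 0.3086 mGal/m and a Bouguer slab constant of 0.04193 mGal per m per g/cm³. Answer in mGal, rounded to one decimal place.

Δg_SB(A) = 981466.11 − 981872.20 + 0.3086×1654.0 − 0.04193×2.88×1654.0 = -95.40 mGal
Δg_SB(B) = 981672.26 − 981872.20 + 0.3086×564.5 − 0.04193×2.88×564.5 = -93.90 mGal
Difference = -93.90 − (-95.40) = 1.50 mGal

1.5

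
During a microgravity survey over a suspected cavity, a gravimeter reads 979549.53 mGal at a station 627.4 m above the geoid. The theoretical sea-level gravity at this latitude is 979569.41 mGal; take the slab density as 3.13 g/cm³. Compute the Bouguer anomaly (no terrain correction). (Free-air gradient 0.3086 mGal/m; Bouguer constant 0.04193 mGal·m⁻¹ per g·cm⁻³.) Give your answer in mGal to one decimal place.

Free-air correction = 0.3086 × 627.4 = 193.62 mGal
Free-air anomaly = 979549.53 − 979569.41 + (193.62) = 173.74 mGal
Bouguer slab correction = 0.04193 × 3.13 × 627.4 = 82.34 mGal
Simple Bouguer anomaly = 173.74 − (82.34) = 91.40 mGal

91.4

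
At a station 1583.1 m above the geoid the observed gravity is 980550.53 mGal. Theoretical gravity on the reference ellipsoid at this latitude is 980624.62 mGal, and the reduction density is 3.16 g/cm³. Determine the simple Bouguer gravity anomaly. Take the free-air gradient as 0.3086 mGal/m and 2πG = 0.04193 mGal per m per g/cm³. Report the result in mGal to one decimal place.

204.7

Free-air correction = 0.3086 × 1583.1 = 488.54 mGal
Free-air anomaly = 980550.53 − 980624.62 + (488.54) = 414.45 mGal
Bouguer slab correction = 0.04193 × 3.16 × 1583.1 = 209.76 mGal
Simple Bouguer anomaly = 414.45 − (209.76) = 204.69 mGal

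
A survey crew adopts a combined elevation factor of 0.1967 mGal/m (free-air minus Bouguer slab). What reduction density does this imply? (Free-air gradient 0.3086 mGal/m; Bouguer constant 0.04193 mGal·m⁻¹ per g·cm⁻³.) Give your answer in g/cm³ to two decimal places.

2.67

0.1967 = 0.3086 − 0.04193 × ρ
ρ = (0.3086 − 0.1967) / 0.04193 = 2.67 g/cm³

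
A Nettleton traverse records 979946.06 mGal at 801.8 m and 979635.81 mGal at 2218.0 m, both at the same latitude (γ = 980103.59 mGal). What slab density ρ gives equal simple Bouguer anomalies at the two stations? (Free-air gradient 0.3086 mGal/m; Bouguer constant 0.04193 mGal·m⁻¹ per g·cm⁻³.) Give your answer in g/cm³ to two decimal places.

2.14

Δg_obs = 979635.81 − 979946.06 = -310.25 mGal over Δh = 2218.0 − 801.8 = 1416.2 m
Equal Bouguer anomalies ⇒ Δg_obs + (0.3086 − 0.04193ρ)·Δh = 0
0.3086 − 0.04193ρ = −Δg_obs/Δh = 0.21907
ρ = (0.3086 − 0.21907) / 0.04193 = 2.14 g/cm³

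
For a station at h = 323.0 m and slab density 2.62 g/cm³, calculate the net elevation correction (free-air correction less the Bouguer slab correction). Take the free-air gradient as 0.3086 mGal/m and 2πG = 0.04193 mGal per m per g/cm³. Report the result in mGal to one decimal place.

Combined gradient = 0.3086 − 0.04193 × 2.62 = 0.1987434 mGal/m
Combined elevation correction = 0.1987434 × 323.0 = 64.2 mGal

64.2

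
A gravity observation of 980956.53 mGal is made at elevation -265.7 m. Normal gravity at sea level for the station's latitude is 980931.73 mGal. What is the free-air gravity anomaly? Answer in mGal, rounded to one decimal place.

Free-air correction = 0.3086 × -265.7 = -82.00 mGal
Free-air anomaly = 980956.53 − 980931.73 + (-82.00) = -57.20 mGal

-57.2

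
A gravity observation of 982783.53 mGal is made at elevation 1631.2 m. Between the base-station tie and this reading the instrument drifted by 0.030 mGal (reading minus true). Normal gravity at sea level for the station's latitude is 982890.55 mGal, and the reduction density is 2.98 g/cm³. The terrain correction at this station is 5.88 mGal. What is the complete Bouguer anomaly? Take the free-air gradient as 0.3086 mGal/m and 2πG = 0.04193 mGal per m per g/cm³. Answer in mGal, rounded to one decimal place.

Drift-corrected reading = 982783.53 − (0.030) = 982783.500 mGal
Free-air correction = 0.3086 × 1631.2 = 503.39 mGal
Free-air anomaly = 982783.500 − 982890.55 + (503.39) = 396.340 mGal
Bouguer slab correction = 0.04193 × 2.98 × 1631.2 = 203.82 mGal
Simple Bouguer anomaly = 396.340 − (203.82) = 192.520 mGal
Complete Bouguer anomaly = 192.520 + 5.88 = 198.400 mGal

198.4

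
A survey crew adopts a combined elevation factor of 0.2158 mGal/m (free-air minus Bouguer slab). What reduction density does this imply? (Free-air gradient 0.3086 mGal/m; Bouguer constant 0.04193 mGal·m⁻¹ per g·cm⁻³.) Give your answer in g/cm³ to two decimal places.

2.21

0.2158 = 0.3086 − 0.04193 × ρ
ρ = (0.3086 − 0.2158) / 0.04193 = 2.21 g/cm³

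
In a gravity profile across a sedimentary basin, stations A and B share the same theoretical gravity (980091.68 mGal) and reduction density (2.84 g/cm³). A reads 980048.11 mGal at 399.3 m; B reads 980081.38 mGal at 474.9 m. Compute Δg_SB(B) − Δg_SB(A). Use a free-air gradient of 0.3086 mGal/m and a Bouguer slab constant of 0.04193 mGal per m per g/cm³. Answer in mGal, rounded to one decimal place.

47.6

Δg_SB(A) = 980048.11 − 980091.68 + 0.3086×399.3 − 0.04193×2.84×399.3 = 32.10 mGal
Δg_SB(B) = 980081.38 − 980091.68 + 0.3086×474.9 − 0.04193×2.84×474.9 = 79.70 mGal
Difference = 79.70 − (32.10) = 47.60 mGal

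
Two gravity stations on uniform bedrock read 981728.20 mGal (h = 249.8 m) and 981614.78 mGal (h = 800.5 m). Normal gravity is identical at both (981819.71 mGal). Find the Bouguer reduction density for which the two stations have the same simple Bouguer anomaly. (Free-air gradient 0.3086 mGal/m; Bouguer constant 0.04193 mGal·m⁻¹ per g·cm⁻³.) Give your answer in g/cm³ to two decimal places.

2.45

Δg_obs = 981614.78 − 981728.20 = -113.42 mGal over Δh = 800.5 − 249.8 = 550.7 m
Equal Bouguer anomalies ⇒ Δg_obs + (0.3086 − 0.04193ρ)·Δh = 0
0.3086 − 0.04193ρ = −Δg_obs/Δh = 0.20596
ρ = (0.3086 − 0.20596) / 0.04193 = 2.45 g/cm³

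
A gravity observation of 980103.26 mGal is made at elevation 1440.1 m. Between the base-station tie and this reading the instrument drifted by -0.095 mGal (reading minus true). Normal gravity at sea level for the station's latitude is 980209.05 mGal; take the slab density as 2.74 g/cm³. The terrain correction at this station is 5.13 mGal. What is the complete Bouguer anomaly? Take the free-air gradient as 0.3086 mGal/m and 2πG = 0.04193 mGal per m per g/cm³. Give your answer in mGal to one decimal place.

178.4

Drift-corrected reading = 980103.26 − (-0.095) = 980103.355 mGal
Free-air correction = 0.3086 × 1440.1 = 444.41 mGal
Free-air anomaly = 980103.355 − 980209.05 + (444.41) = 338.715 mGal
Bouguer slab correction = 0.04193 × 2.74 × 1440.1 = 165.45 mGal
Simple Bouguer anomaly = 338.715 − (165.45) = 173.265 mGal
Complete Bouguer anomaly = 173.265 + 5.13 = 178.395 mGal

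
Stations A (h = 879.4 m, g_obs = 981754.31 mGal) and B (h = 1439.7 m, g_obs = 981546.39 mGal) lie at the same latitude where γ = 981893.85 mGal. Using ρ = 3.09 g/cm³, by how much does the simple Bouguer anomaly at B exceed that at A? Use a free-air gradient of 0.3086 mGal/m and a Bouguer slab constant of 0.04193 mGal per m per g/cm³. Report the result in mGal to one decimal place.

Δg_SB(A) = 981754.31 − 981893.85 + 0.3086×879.4 − 0.04193×3.09×879.4 = 17.90 mGal
Δg_SB(B) = 981546.39 − 981893.85 + 0.3086×1439.7 − 0.04193×3.09×1439.7 = -89.70 mGal
Difference = -89.70 − (17.90) = -107.60 mGal

-107.6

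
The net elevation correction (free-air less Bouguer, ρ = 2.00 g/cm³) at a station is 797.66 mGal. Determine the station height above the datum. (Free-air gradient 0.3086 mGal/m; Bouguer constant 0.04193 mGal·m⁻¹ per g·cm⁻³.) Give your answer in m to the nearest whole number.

3549

Combined gradient = 0.3086 − 0.04193 × 2.00 = 0.2247400 mGal/m
h = 797.66 / 0.2247400 = 3549.26 m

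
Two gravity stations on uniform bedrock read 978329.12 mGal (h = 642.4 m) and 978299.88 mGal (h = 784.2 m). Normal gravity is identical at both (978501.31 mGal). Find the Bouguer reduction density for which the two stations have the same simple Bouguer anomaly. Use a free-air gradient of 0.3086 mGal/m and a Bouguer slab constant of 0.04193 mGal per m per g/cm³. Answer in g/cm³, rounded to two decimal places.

2.44

Δg_obs = 978299.88 − 978329.12 = -29.24 mGal over Δh = 784.2 − 642.4 = 141.8 m
Equal Bouguer anomalies ⇒ Δg_obs + (0.3086 − 0.04193ρ)·Δh = 0
0.3086 − 0.04193ρ = −Δg_obs/Δh = 0.20621
ρ = (0.3086 − 0.20621) / 0.04193 = 2.44 g/cm³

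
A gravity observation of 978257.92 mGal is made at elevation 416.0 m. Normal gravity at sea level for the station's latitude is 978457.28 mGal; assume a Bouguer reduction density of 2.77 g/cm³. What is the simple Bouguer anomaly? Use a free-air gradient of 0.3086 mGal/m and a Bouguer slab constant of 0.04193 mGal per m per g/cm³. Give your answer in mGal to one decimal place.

Free-air correction = 0.3086 × 416.0 = 128.38 mGal
Free-air anomaly = 978257.92 − 978457.28 + (128.38) = -70.98 mGal
Bouguer slab correction = 0.04193 × 2.77 × 416.0 = 48.32 mGal
Simple Bouguer anomaly = -70.98 − (48.32) = -119.30 mGal

-119.3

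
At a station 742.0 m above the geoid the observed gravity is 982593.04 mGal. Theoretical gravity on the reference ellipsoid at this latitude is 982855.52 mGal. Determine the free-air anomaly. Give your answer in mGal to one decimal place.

-33.5

Free-air correction = 0.3086 × 742.0 = 228.98 mGal
Free-air anomaly = 982593.04 − 982855.52 + (228.98) = -33.50 mGal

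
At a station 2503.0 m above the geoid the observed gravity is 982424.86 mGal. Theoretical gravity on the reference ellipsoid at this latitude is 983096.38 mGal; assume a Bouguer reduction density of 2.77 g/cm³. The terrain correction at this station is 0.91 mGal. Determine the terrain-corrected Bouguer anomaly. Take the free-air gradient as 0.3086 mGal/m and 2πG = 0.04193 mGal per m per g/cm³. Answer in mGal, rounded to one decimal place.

Free-air correction = 0.3086 × 2503.0 = 772.43 mGal
Free-air anomaly = 982424.86 − 983096.38 + (772.43) = 100.91 mGal
Bouguer slab correction = 0.04193 × 2.77 × 2503.0 = 290.71 mGal
Simple Bouguer anomaly = 100.91 − (290.71) = -189.80 mGal
Complete Bouguer anomaly = -189.80 + 0.91 = -188.89 mGal

-188.9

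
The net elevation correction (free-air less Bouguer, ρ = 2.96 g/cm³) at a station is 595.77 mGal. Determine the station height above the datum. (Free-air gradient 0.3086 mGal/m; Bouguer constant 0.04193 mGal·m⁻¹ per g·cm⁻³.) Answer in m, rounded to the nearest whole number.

Combined gradient = 0.3086 − 0.04193 × 2.96 = 0.1844872 mGal/m
h = 595.77 / 0.1844872 = 3229.33 m

3229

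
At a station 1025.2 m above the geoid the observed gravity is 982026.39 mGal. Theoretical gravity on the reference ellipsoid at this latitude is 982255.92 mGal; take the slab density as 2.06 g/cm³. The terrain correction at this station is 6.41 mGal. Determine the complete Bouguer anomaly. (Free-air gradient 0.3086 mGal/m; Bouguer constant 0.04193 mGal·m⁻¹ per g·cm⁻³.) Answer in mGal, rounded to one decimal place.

Free-air correction = 0.3086 × 1025.2 = 316.38 mGal
Free-air anomaly = 982026.39 − 982255.92 + (316.38) = 86.85 mGal
Bouguer slab correction = 0.04193 × 2.06 × 1025.2 = 88.55 mGal
Simple Bouguer anomaly = 86.85 − (88.55) = -1.70 mGal
Complete Bouguer anomaly = -1.70 + 6.41 = 4.71 mGal

4.7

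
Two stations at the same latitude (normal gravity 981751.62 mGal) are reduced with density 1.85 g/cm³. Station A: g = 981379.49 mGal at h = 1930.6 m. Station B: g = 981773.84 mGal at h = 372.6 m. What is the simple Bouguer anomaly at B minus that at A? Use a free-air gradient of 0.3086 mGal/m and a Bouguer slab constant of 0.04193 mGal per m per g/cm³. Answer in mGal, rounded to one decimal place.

34.4

Δg_SB(A) = 981379.49 − 981751.62 + 0.3086×1930.6 − 0.04193×1.85×1930.6 = 73.90 mGal
Δg_SB(B) = 981773.84 − 981751.62 + 0.3086×372.6 − 0.04193×1.85×372.6 = 108.30 mGal
Difference = 108.30 − (73.90) = 34.40 mGal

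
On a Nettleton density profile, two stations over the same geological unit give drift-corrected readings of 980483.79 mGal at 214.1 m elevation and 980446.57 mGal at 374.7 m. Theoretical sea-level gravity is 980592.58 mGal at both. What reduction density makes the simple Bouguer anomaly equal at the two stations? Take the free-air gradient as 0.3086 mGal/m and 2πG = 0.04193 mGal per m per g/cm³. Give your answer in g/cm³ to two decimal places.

Δg_obs = 980446.57 − 980483.79 = -37.22 mGal over Δh = 374.7 − 214.1 = 160.6 m
Equal Bouguer anomalies ⇒ Δg_obs + (0.3086 − 0.04193ρ)·Δh = 0
0.3086 − 0.04193ρ = −Δg_obs/Δh = 0.23176
ρ = (0.3086 − 0.23176) / 0.04193 = 1.83 g/cm³

1.83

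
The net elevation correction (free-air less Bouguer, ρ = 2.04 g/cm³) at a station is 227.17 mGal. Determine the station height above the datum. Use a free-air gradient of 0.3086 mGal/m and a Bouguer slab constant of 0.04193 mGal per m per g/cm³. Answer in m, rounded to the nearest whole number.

Combined gradient = 0.3086 − 0.04193 × 2.04 = 0.2230628 mGal/m
h = 227.17 / 0.2230628 = 1018.41 m

1018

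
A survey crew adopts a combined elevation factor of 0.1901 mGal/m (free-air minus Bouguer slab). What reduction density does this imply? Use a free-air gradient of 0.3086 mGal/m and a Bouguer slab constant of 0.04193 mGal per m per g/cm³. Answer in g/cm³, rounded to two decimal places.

2.83

0.1901 = 0.3086 − 0.04193 × ρ
ρ = (0.3086 − 0.1901) / 0.04193 = 2.83 g/cm³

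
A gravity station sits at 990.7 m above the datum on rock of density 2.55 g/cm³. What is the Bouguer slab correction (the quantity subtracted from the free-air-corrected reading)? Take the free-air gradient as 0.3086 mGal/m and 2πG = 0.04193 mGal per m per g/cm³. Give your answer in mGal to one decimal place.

105.9

Bouguer slab correction = 0.04193 × 2.55 × 990.7 = 105.9 mGal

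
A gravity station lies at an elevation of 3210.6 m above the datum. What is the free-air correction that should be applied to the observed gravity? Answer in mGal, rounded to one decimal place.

990.8

Free-air correction = 0.3086 × 3210.6 = 990.8 mGal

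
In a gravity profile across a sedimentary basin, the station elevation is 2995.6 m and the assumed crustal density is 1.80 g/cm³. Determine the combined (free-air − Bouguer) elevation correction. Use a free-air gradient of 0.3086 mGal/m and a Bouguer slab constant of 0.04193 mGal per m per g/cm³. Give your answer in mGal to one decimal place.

Combined gradient = 0.3086 − 0.04193 × 1.80 = 0.2331260 mGal/m
Combined elevation correction = 0.2331260 × 2995.6 = 698.4 mGal

698.4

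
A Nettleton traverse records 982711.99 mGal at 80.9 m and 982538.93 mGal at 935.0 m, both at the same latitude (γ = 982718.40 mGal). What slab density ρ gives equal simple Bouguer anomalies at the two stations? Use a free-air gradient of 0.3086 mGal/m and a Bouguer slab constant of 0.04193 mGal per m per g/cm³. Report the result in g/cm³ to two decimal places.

Δg_obs = 982538.93 − 982711.99 = -173.06 mGal over Δh = 935.0 − 80.9 = 854.1 m
Equal Bouguer anomalies ⇒ Δg_obs + (0.3086 − 0.04193ρ)·Δh = 0
0.3086 − 0.04193ρ = −Δg_obs/Δh = 0.20262
ρ = (0.3086 − 0.20262) / 0.04193 = 2.53 g/cm³

2.53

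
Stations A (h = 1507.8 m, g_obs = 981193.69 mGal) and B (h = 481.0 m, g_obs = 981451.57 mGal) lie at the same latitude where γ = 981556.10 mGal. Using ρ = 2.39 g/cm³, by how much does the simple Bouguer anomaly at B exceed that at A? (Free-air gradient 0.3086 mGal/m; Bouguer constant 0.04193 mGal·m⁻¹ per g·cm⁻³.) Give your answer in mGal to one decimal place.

Δg_SB(A) = 981193.69 − 981556.10 + 0.3086×1507.8 − 0.04193×2.39×1507.8 = -48.20 mGal
Δg_SB(B) = 981451.57 − 981556.10 + 0.3086×481.0 − 0.04193×2.39×481.0 = -4.30 mGal
Difference = -4.30 − (-48.20) = 43.90 mGal

43.9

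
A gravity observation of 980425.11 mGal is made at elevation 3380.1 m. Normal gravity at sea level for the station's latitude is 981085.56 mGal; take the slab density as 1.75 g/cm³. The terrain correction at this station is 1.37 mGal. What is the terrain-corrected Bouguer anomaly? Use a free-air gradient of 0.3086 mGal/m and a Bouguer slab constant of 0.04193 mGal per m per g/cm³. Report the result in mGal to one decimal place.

136.0

Free-air correction = 0.3086 × 3380.1 = 1043.10 mGal
Free-air anomaly = 980425.11 − 981085.56 + (1043.10) = 382.65 mGal
Bouguer slab correction = 0.04193 × 1.75 × 3380.1 = 248.02 mGal
Simple Bouguer anomaly = 382.65 − (248.02) = 134.63 mGal
Complete Bouguer anomaly = 134.63 + 1.37 = 136.00 mGal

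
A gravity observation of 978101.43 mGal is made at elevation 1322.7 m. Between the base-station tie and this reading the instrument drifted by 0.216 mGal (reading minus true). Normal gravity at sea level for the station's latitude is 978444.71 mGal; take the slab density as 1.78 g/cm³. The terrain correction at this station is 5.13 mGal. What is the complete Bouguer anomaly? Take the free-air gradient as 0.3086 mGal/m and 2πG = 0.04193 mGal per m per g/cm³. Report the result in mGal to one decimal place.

-28.9

Drift-corrected reading = 978101.43 − (0.216) = 978101.214 mGal
Free-air correction = 0.3086 × 1322.7 = 408.19 mGal
Free-air anomaly = 978101.214 − 978444.71 + (408.19) = 64.694 mGal
Bouguer slab correction = 0.04193 × 1.78 × 1322.7 = 98.72 mGal
Simple Bouguer anomaly = 64.694 − (98.72) = -34.026 mGal
Complete Bouguer anomaly = -34.026 + 5.13 = -28.896 mGal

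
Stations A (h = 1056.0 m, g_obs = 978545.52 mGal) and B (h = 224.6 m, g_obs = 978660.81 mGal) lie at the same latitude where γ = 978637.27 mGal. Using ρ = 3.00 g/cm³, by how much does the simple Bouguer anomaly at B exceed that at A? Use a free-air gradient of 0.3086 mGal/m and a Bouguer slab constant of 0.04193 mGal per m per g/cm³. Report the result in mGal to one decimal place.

-36.7

Δg_SB(A) = 978545.52 − 978637.27 + 0.3086×1056.0 − 0.04193×3.00×1056.0 = 101.30 mGal
Δg_SB(B) = 978660.81 − 978637.27 + 0.3086×224.6 − 0.04193×3.00×224.6 = 64.60 mGal
Difference = 64.60 − (101.30) = -36.70 mGal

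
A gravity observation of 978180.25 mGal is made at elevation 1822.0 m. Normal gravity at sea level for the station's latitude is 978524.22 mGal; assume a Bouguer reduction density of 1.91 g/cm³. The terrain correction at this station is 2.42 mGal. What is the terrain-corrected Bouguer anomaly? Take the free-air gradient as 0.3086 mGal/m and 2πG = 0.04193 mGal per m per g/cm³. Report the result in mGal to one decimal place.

Free-air correction = 0.3086 × 1822.0 = 562.27 mGal
Free-air anomaly = 978180.25 − 978524.22 + (562.27) = 218.30 mGal
Bouguer slab correction = 0.04193 × 1.91 × 1822.0 = 145.92 mGal
Simple Bouguer anomaly = 218.30 − (145.92) = 72.38 mGal
Complete Bouguer anomaly = 72.38 + 2.42 = 74.80 mGal

74.8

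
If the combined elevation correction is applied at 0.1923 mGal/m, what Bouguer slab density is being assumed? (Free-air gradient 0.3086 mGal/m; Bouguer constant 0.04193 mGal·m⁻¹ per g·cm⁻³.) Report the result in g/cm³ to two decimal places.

2.77

0.1923 = 0.3086 − 0.04193 × ρ
ρ = (0.3086 − 0.1923) / 0.04193 = 2.77 g/cm³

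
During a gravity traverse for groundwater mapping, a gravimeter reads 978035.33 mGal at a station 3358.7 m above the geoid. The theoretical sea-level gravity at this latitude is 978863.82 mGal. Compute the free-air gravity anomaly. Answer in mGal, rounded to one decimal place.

208.0

Free-air correction = 0.3086 × 3358.7 = 1036.49 mGal
Free-air anomaly = 978035.33 − 978863.82 + (1036.49) = 208.00 mGal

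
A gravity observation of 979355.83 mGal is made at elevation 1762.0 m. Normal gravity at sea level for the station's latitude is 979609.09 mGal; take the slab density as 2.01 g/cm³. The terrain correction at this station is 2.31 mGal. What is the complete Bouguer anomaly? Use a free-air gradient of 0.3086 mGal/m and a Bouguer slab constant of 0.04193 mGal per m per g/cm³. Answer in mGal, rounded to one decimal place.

144.3

Free-air correction = 0.3086 × 1762.0 = 543.75 mGal
Free-air anomaly = 979355.83 − 979609.09 + (543.75) = 290.49 mGal
Bouguer slab correction = 0.04193 × 2.01 × 1762.0 = 148.50 mGal
Simple Bouguer anomaly = 290.49 − (148.50) = 141.99 mGal
Complete Bouguer anomaly = 141.99 + 2.31 = 144.30 mGal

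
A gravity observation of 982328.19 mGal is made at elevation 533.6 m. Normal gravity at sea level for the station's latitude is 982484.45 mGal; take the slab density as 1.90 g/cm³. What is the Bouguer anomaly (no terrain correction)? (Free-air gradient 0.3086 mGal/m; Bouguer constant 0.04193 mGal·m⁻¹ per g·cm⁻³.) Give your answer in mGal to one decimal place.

-34.1

Free-air correction = 0.3086 × 533.6 = 164.67 mGal
Free-air anomaly = 982328.19 − 982484.45 + (164.67) = 8.41 mGal
Bouguer slab correction = 0.04193 × 1.90 × 533.6 = 42.51 mGal
Simple Bouguer anomaly = 8.41 − (42.51) = -34.10 mGal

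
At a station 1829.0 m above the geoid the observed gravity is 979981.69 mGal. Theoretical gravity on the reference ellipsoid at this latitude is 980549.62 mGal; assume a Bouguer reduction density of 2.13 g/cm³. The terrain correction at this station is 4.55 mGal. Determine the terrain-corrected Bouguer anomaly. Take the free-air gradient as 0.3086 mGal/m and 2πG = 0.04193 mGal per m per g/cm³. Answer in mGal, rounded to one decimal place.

Free-air correction = 0.3086 × 1829.0 = 564.43 mGal
Free-air anomaly = 979981.69 − 980549.62 + (564.43) = -3.50 mGal
Bouguer slab correction = 0.04193 × 2.13 × 1829.0 = 163.35 mGal
Simple Bouguer anomaly = -3.50 − (163.35) = -166.85 mGal
Complete Bouguer anomaly = -166.85 + 4.55 = -162.30 mGal

-162.3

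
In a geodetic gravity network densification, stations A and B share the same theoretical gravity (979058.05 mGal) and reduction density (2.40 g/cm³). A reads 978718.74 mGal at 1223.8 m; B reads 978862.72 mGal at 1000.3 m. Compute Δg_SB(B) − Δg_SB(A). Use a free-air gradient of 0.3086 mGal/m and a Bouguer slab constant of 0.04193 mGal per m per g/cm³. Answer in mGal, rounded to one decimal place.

97.5

Δg_SB(A) = 978718.74 − 979058.05 + 0.3086×1223.8 − 0.04193×2.40×1223.8 = -84.80 mGal
Δg_SB(B) = 978862.72 − 979058.05 + 0.3086×1000.3 − 0.04193×2.40×1000.3 = 12.70 mGal
Difference = 12.70 − (-84.80) = 97.50 mGal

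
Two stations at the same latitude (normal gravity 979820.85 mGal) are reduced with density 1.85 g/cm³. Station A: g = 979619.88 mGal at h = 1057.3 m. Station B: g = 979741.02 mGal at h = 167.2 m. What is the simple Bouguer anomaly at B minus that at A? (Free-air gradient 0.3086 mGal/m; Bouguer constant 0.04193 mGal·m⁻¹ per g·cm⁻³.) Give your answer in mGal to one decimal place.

Δg_SB(A) = 979619.88 − 979820.85 + 0.3086×1057.3 − 0.04193×1.85×1057.3 = 43.30 mGal
Δg_SB(B) = 979741.02 − 979820.85 + 0.3086×167.2 − 0.04193×1.85×167.2 = -41.20 mGal
Difference = -41.20 − (43.30) = -84.50 mGal

-84.5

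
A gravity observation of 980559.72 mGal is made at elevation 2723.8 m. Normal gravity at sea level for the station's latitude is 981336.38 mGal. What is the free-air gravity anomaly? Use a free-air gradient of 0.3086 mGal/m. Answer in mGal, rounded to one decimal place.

63.9

Free-air correction = 0.3086 × 2723.8 = 840.56 mGal
Free-air anomaly = 980559.72 − 981336.38 + (840.56) = 63.90 mGal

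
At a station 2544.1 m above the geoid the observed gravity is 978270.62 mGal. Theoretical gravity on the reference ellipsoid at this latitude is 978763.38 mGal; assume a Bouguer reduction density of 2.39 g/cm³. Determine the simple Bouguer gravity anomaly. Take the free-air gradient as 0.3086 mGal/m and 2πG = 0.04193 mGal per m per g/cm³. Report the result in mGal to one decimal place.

Free-air correction = 0.3086 × 2544.1 = 785.11 mGal
Free-air anomaly = 978270.62 − 978763.38 + (785.11) = 292.35 mGal
Bouguer slab correction = 0.04193 × 2.39 × 2544.1 = 254.95 mGal
Simple Bouguer anomaly = 292.35 − (254.95) = 37.40 mGal

37.4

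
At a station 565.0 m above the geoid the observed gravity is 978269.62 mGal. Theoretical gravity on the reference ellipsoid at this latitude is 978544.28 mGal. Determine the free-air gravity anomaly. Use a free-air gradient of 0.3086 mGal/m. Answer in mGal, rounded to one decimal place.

-100.3

Free-air correction = 0.3086 × 565.0 = 174.36 mGal
Free-air anomaly = 978269.62 − 978544.28 + (174.36) = -100.30 mGal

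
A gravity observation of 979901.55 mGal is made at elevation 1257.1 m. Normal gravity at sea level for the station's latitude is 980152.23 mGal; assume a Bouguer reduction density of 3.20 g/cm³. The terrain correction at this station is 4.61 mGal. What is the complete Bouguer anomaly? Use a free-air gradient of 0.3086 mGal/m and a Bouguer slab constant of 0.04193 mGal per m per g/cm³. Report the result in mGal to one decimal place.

-26.8

Free-air correction = 0.3086 × 1257.1 = 387.94 mGal
Free-air anomaly = 979901.55 − 980152.23 + (387.94) = 137.26 mGal
Bouguer slab correction = 0.04193 × 3.20 × 1257.1 = 168.67 mGal
Simple Bouguer anomaly = 137.26 − (168.67) = -31.41 mGal
Complete Bouguer anomaly = -31.41 + 4.61 = -26.80 mGal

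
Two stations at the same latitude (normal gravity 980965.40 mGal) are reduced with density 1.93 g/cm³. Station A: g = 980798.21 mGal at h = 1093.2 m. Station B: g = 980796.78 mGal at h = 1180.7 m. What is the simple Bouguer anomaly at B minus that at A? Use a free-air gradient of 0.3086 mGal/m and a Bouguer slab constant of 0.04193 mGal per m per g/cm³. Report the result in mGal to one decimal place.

18.5

Δg_SB(A) = 980798.21 − 980965.40 + 0.3086×1093.2 − 0.04193×1.93×1093.2 = 81.70 mGal
Δg_SB(B) = 980796.78 − 980965.40 + 0.3086×1180.7 − 0.04193×1.93×1180.7 = 100.20 mGal
Difference = 100.20 − (81.70) = 18.50 mGal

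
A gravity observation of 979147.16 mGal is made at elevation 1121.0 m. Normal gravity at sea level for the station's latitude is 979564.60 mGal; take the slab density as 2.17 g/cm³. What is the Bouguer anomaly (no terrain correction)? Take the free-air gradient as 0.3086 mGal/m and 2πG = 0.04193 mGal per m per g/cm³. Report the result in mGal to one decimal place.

Free-air correction = 0.3086 × 1121.0 = 345.94 mGal
Free-air anomaly = 979147.16 − 979564.60 + (345.94) = -71.50 mGal
Bouguer slab correction = 0.04193 × 2.17 × 1121.0 = 102.00 mGal
Simple Bouguer anomaly = -71.50 − (102.00) = -173.50 mGal

-173.5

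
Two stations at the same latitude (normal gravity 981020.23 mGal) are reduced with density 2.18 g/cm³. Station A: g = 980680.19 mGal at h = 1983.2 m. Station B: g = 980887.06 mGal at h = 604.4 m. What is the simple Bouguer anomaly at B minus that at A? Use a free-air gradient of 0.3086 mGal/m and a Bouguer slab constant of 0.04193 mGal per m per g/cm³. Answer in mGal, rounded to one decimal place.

Δg_SB(A) = 980680.19 − 981020.23 + 0.3086×1983.2 − 0.04193×2.18×1983.2 = 90.70 mGal
Δg_SB(B) = 980887.06 − 981020.23 + 0.3086×604.4 − 0.04193×2.18×604.4 = -1.90 mGal
Difference = -1.90 − (90.70) = -92.60 mGal

-92.6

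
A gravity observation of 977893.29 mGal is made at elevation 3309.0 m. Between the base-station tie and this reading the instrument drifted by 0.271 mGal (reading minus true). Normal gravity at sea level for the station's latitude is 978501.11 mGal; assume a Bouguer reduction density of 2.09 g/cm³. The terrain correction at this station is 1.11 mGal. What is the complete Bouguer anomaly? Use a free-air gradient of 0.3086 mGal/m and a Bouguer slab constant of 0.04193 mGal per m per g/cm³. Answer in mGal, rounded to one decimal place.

124.2

Drift-corrected reading = 977893.29 − (0.271) = 977893.019 mGal
Free-air correction = 0.3086 × 3309.0 = 1021.16 mGal
Free-air anomaly = 977893.019 − 978501.11 + (1021.16) = 413.069 mGal
Bouguer slab correction = 0.04193 × 2.09 × 3309.0 = 289.98 mGal
Simple Bouguer anomaly = 413.069 − (289.98) = 123.089 mGal
Complete Bouguer anomaly = 123.089 + 1.11 = 124.199 mGal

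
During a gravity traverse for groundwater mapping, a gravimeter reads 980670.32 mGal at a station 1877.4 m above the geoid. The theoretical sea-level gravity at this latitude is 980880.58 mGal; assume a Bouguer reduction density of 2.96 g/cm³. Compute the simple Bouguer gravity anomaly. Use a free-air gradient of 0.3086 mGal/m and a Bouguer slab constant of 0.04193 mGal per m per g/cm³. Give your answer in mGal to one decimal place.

136.1

Free-air correction = 0.3086 × 1877.4 = 579.37 mGal
Free-air anomaly = 980670.32 − 980880.58 + (579.37) = 369.11 mGal
Bouguer slab correction = 0.04193 × 2.96 × 1877.4 = 233.01 mGal
Simple Bouguer anomaly = 369.11 − (233.01) = 136.10 mGal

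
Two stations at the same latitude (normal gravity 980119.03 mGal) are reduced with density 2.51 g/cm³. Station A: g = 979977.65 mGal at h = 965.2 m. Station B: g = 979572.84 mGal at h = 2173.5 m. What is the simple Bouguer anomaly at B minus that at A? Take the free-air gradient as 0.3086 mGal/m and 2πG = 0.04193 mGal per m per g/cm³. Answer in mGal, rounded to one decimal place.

-159.1

Δg_SB(A) = 979977.65 − 980119.03 + 0.3086×965.2 − 0.04193×2.51×965.2 = 54.90 mGal
Δg_SB(B) = 979572.84 − 980119.03 + 0.3086×2173.5 − 0.04193×2.51×2173.5 = -104.20 mGal
Difference = -104.20 − (54.90) = -159.10 mGal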